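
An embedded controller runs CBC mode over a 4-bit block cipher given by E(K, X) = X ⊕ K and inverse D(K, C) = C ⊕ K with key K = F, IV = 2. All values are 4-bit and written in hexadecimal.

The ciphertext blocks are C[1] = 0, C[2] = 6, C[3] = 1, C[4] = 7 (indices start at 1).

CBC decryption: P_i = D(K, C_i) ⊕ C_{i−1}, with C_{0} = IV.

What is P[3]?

P[3] = 8

P[3]: D(K, 1) = E; E ⊕ 6 = 8.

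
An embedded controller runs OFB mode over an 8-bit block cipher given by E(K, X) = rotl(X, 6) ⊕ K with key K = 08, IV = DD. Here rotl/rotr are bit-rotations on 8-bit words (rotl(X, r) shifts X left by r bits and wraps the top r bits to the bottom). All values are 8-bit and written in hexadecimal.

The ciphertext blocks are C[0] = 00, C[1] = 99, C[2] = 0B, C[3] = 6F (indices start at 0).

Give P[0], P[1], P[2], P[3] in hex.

OFB decryption: S_i = E(K, S_{i−1}) with S_{−1} = IV; P_i = C_i ⊕ S_i.
P[0]: S = E(K, DD) = 7F; 00 ⊕ 7F = 7F.
P[1]: S = E(K, 7F) = D7; 99 ⊕ D7 = 4E.
P[2]: S = E(K, D7) = FD; 0B ⊕ FD = F6.
P[3]: S = E(K, FD) = 77; 6F ⊕ 77 = 18.

P[0] = 7F, P[1] = 4E, P[2] = F6, P[3] = 18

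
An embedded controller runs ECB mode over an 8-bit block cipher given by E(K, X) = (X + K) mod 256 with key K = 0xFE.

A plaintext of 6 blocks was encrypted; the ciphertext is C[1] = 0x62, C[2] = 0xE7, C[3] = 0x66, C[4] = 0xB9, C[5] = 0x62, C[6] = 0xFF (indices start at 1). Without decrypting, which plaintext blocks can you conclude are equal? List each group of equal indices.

ECB encrypts each block independently with the same key, so equal ciphertext blocks imply equal plaintext blocks.
C[1] = C[5] = 0x62, so P[1] = P[5].

P[1] = P[5]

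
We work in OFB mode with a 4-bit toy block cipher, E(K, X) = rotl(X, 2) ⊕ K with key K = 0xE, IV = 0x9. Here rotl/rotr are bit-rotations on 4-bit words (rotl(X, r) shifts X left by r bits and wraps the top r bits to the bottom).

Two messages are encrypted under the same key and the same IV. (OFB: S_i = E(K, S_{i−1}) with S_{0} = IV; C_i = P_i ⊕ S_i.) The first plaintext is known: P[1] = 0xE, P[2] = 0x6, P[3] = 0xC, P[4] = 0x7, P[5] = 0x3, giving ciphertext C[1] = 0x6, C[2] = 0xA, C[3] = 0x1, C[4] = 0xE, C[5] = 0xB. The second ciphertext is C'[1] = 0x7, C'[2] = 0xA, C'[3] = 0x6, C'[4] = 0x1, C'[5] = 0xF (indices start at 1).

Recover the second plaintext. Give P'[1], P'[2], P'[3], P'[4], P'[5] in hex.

P'[1] = 0xF, P'[2] = 0x6, P'[3] = 0xB, P'[4] = 0x8, P'[5] = 0x7

In OFB with a reused IV, both messages share the same keystream S_i, so C_i ⊕ C'_i = P_i ⊕ P'_i and thus P'_i = P_i ⊕ C_i ⊕ C'_i.
P'[1]: 0xE ⊕ 0x6 ⊕ 0x7 = 0xF.
P'[2]: 0x6 ⊕ 0xA ⊕ 0xA = 0x6.
P'[3]: 0xC ⊕ 0x1 ⊕ 0x6 = 0xB.
P'[4]: 0x7 ⊕ 0xE ⊕ 0x1 = 0x8.
P'[5]: 0x3 ⊕ 0xB ⊕ 0xF = 0x7.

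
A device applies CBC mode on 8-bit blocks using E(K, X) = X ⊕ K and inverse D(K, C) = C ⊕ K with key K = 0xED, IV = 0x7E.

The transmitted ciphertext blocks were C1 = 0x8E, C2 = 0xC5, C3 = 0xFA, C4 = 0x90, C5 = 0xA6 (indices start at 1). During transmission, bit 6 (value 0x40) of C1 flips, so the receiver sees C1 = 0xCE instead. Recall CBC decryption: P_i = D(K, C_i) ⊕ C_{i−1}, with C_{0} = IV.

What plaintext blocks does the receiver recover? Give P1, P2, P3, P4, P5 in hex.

P1 = 0x5D, P2 = 0xE6, P3 = 0xD2, P4 = 0x87, P5 = 0xDB

Only C1 changed, to 0xCE. In CBC, a change in C_i garbles P_i and flips the same bit in P_{i+1}. Decrypting the received ciphertext:
P1: D(K, 0xCE) = 0x23; 0x23 ⊕ 0x7E = 0x5D.
P2: D(K, 0xC5) = 0x28; 0x28 ⊕ 0xCE = 0xE6.
P3: D(K, 0xFA) = 0x17; 0x17 ⊕ 0xC5 = 0xD2.
P4: D(K, 0x90) = 0x7D; 0x7D ⊕ 0xFA = 0x87.
P5: D(K, 0xA6) = 0x4B; 0x4B ⊕ 0x90 = 0xDB.
Blocks that differ from the original plaintext: P1, P2.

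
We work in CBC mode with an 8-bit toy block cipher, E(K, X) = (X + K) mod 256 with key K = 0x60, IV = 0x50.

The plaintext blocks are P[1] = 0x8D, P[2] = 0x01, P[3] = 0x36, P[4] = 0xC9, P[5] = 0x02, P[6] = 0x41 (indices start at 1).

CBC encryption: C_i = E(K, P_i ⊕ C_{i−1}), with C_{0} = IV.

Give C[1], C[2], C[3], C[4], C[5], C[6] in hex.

C[1] = 0x3D, C[2] = 0x9C, C[3] = 0x0A, C[4] = 0x23, C[5] = 0x81, C[6] = 0x20

C[1]: P[1] ⊕ 0x50 = 0xDD; E(K, 0xDD) = 0x3D.
C[2]: P[2] ⊕ 0x3D = 0x3C; E(K, 0x3C) = 0x9C.
C[3]: P[3] ⊕ 0x9C = 0xAA; E(K, 0xAA) = 0x0A.
C[4]: P[4] ⊕ 0x0A = 0xC3; E(K, 0xC3) = 0x23.
C[5]: P[5] ⊕ 0x23 = 0x21; E(K, 0x21) = 0x81.
C[6]: P[6] ⊕ 0x81 = 0xC0; E(K, 0xC0) = 0x20.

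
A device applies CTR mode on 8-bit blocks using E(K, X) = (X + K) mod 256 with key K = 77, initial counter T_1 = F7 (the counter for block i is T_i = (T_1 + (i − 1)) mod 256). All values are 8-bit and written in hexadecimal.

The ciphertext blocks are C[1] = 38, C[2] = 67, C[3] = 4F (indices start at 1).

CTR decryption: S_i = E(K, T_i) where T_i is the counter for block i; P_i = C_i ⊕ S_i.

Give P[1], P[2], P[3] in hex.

P[1]: T = F7, S = E(K, T) = 6E; 38 ⊕ 6E = 56.
P[2]: T = F8, S = E(K, T) = 6F; 67 ⊕ 6F = 08.
P[3]: T = F9, S = E(K, T) = 70; 4F ⊕ 70 = 3F.

P[1] = 56, P[2] = 08, P[3] = 3F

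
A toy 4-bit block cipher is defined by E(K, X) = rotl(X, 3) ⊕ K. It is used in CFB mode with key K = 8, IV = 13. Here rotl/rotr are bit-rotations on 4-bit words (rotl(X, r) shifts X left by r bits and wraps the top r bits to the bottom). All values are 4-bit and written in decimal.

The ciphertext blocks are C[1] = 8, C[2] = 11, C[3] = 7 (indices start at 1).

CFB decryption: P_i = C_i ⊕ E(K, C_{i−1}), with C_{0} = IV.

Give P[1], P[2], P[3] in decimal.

P[1] = 14, P[2] = 7, P[3] = 2

P[1]: E(K, 13) = 6; 8 ⊕ 6 = 14.
P[2]: E(K, 8) = 12; 11 ⊕ 12 = 7.
P[3]: E(K, 11) = 5; 7 ⊕ 5 = 2.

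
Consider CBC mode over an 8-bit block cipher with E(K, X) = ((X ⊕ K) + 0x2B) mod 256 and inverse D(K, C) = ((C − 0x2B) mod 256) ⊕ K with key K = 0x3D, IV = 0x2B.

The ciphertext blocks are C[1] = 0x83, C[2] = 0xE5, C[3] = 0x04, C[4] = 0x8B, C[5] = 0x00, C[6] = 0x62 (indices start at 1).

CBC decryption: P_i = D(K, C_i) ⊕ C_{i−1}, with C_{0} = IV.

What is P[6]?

P[6]: D(K, 0x62) = 0x0A; 0x0A ⊕ 0x00 = 0x0A.

P[6] = 0x0A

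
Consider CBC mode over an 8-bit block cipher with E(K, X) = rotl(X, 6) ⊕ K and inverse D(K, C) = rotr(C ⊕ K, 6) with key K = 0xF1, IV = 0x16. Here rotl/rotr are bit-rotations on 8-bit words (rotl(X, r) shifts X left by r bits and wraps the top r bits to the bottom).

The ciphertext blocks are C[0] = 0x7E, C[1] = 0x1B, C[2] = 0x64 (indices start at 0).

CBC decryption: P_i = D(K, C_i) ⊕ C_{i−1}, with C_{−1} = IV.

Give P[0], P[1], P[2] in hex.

P[0] = 0x28, P[1] = 0xD5, P[2] = 0x4D

P[0]: D(K, 0x7E) = 0x3E; 0x3E ⊕ 0x16 = 0x28.
P[1]: D(K, 0x1B) = 0xAB; 0xAB ⊕ 0x7E = 0xD5.
P[2]: D(K, 0x64) = 0x56; 0x56 ⊕ 0x1B = 0x4D.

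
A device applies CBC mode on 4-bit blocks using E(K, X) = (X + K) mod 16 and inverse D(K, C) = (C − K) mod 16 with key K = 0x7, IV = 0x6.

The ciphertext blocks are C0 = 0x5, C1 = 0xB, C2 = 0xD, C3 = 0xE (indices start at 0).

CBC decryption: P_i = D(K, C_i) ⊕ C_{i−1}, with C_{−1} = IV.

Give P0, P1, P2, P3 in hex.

P0 = 0x8, P1 = 0x1, P2 = 0xD, P3 = 0xA

P0: D(K, 0x5) = 0xE; 0xE ⊕ 0x6 = 0x8.
P1: D(K, 0xB) = 0x4; 0x4 ⊕ 0x5 = 0x1.
P2: D(K, 0xD) = 0x6; 0x6 ⊕ 0xB = 0xD.
P3: D(K, 0xE) = 0x7; 0x7 ⊕ 0xD = 0xA.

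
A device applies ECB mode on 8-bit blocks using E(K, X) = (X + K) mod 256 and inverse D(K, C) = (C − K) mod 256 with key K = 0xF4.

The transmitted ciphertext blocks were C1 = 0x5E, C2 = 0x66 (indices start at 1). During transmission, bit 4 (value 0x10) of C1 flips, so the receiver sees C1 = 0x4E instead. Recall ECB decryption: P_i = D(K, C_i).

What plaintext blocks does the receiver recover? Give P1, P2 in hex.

Only C1 changed, to 0x4E. In ECB, a change in C_i affects only P_i. Decrypting the received ciphertext:
P1: D(K, 0x4E) = 0x5A.
P2: D(K, 0x66) = 0x72.
Blocks that differ from the original plaintext: P1.

P1 = 0x5A, P2 = 0x72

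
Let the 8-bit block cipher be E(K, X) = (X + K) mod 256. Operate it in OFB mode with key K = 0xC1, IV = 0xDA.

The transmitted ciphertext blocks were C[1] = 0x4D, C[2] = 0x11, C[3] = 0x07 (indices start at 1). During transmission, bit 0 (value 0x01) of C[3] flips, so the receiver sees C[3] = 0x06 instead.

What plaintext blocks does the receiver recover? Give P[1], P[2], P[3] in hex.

P[1] = 0xD6, P[2] = 0x4D, P[3] = 0x1B

OFB decryption: S_i = E(K, S_{i−1}) with S_{0} = IV; P_i = C_i ⊕ S_i.
Only C[3] changed, to 0x06. In OFB, a change in C_i flips the same bit in P_i only; the keystream is unaffected. Decrypting the received ciphertext:
P[1]: S = E(K, 0xDA) = 0x9B; 0x4D ⊕ 0x9B = 0xD6.
P[2]: S = E(K, 0x9B) = 0x5C; 0x11 ⊕ 0x5C = 0x4D.
P[3]: S = E(K, 0x5C) = 0x1D; 0x06 ⊕ 0x1D = 0x1B.
Blocks that differ from the original plaintext: P[3].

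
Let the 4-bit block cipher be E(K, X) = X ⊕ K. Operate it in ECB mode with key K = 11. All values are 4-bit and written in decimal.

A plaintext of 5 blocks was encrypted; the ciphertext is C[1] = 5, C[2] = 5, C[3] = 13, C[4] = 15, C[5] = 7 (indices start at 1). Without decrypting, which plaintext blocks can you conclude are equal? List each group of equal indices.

P[1] = P[2]

ECB encrypts each block independently with the same key, so equal ciphertext blocks imply equal plaintext blocks.
C[1] = C[2] = 5, so P[1] = P[2].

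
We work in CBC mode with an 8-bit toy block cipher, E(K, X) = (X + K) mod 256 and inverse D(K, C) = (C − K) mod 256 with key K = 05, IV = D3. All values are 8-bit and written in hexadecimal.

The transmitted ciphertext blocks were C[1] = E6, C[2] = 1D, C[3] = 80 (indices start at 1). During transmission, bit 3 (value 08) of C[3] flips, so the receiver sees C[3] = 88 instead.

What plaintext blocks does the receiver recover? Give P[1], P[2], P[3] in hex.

P[1] = 32, P[2] = FE, P[3] = 9E

CBC decryption: P_i = D(K, C_i) ⊕ C_{i−1}, with C_{0} = IV.
Only C[3] changed, to 88. In CBC, a change in C_i garbles P_i and flips the same bit in P_{i+1}. Decrypting the received ciphertext:
P[1]: D(K, E6) = E1; E1 ⊕ D3 = 32.
P[2]: D(K, 1D) = 18; 18 ⊕ E6 = FE.
P[3]: D(K, 88) = 83; 83 ⊕ 1D = 9E.
Blocks that differ from the original plaintext: P[3].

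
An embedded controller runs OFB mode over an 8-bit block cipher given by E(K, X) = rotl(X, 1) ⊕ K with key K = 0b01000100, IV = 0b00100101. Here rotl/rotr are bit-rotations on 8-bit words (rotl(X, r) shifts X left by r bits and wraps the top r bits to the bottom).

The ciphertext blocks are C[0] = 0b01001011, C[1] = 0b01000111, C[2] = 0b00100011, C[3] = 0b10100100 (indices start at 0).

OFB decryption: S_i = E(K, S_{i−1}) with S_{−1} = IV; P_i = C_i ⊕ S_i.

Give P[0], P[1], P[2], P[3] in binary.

P[0] = 0b01000101, P[1] = 0b00011111, P[2] = 0b11010111, P[3] = 0b00001001

P[0]: S = E(K, 0b00100101) = 0b00001110; 0b01001011 ⊕ 0b00001110 = 0b01000101.
P[1]: S = E(K, 0b00001110) = 0b01011000; 0b01000111 ⊕ 0b01011000 = 0b00011111.
P[2]: S = E(K, 0b01011000) = 0b11110100; 0b00100011 ⊕ 0b11110100 = 0b11010111.
P[3]: S = E(K, 0b11110100) = 0b10101101; 0b10100100 ⊕ 0b10101101 = 0b00001001.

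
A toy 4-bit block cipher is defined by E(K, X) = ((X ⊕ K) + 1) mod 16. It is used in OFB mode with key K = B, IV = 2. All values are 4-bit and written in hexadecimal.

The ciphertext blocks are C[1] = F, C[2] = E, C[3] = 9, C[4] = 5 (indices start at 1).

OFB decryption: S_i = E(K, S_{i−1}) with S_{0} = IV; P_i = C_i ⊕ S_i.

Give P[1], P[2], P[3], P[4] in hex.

P[1] = 5, P[2] = C, P[3] = 3, P[4] = 7

P[1]: S = E(K, 2) = A; F ⊕ A = 5.
P[2]: S = E(K, A) = 2; E ⊕ 2 = C.
P[3]: S = E(K, 2) = A; 9 ⊕ A = 3.
P[4]: S = E(K, A) = 2; 5 ⊕ 2 = 7.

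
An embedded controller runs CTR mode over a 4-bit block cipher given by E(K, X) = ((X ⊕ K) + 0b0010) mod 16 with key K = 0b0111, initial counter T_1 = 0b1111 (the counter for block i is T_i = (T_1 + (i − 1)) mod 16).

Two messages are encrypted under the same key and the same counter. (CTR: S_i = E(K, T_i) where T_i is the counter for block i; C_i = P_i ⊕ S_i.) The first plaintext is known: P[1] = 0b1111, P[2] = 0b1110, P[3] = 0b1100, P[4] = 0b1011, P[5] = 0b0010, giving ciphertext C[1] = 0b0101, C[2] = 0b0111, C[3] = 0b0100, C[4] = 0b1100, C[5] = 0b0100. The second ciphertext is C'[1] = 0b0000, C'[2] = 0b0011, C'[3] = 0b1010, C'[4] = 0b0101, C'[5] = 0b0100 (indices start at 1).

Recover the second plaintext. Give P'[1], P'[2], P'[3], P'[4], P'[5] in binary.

P'[1] = 0b1010, P'[2] = 0b1010, P'[3] = 0b0010, P'[4] = 0b0010, P'[5] = 0b0010

In CTR with a reused counter, both messages share the same keystream S_i, so C_i ⊕ C'_i = P_i ⊕ P'_i and thus P'_i = P_i ⊕ C_i ⊕ C'_i.
P'[1]: 0b1111 ⊕ 0b0101 ⊕ 0b0000 = 0b1010.
P'[2]: 0b1110 ⊕ 0b0111 ⊕ 0b0011 = 0b1010.
P'[3]: 0b1100 ⊕ 0b0100 ⊕ 0b1010 = 0b0010.
P'[4]: 0b1011 ⊕ 0b1100 ⊕ 0b0101 = 0b0010.
P'[5]: 0b0010 ⊕ 0b0100 ⊕ 0b0100 = 0b0010.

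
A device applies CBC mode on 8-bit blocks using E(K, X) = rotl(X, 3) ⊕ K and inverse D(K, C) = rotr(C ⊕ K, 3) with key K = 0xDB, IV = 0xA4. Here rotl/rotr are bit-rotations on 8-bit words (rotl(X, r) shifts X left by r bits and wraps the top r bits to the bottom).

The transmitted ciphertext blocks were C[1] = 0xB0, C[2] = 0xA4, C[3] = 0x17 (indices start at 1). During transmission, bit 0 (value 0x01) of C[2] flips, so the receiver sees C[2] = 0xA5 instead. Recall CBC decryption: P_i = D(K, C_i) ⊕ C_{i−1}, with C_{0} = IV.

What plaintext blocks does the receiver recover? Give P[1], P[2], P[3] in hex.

Only C[2] changed, to 0xA5. In CBC, a change in C_i garbles P_i and flips the same bit in P_{i+1}. Decrypting the received ciphertext:
P[1]: D(K, 0xB0) = 0x6D; 0x6D ⊕ 0xA4 = 0xC9.
P[2]: D(K, 0xA5) = 0xCF; 0xCF ⊕ 0xB0 = 0x7F.
P[3]: D(K, 0x17) = 0x99; 0x99 ⊕ 0xA5 = 0x3C.
Blocks that differ from the original plaintext: P[2], P[3].

P[1] = 0xC9, P[2] = 0x7F, P[3] = 0x3C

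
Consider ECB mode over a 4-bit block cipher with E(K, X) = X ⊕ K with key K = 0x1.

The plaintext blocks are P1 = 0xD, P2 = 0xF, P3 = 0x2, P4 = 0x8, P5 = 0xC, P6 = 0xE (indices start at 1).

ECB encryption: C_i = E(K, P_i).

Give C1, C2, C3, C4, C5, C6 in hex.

C1 = 0xC, C2 = 0xE, C3 = 0x3, C4 = 0x9, C5 = 0xD, C6 = 0xF

C1: E(K, 0xD) = 0xC.
C2: E(K, 0xF) = 0xE.
C3: E(K, 0x2) = 0x3.
C4: E(K, 0x8) = 0x9.
C5: E(K, 0xC) = 0xD.
C6: E(K, 0xE) = 0xF.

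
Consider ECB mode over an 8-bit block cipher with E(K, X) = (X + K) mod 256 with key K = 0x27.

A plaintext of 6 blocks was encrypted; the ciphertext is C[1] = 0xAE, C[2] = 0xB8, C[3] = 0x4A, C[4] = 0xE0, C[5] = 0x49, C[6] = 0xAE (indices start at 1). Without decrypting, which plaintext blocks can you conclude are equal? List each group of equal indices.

P[1] = P[6]

ECB encrypts each block independently with the same key, so equal ciphertext blocks imply equal plaintext blocks.
C[1] = C[6] = 0xAE, so P[1] = P[6].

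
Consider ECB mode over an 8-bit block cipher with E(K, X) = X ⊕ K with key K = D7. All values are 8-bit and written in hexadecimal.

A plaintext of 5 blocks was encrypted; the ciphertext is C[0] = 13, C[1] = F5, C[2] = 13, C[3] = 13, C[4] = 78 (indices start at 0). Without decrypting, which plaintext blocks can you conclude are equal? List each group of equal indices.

P[0] = P[2] = P[3]

ECB encrypts each block independently with the same key, so equal ciphertext blocks imply equal plaintext blocks.
C[0] = C[2] = C[3] = 13, so P[0] = P[2] = P[3].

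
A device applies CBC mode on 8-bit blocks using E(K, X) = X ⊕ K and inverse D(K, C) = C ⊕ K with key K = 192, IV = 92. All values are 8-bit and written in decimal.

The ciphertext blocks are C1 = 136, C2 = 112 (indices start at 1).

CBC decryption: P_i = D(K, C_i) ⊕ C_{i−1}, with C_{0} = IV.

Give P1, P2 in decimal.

P1: D(K, 136) = 72; 72 ⊕ 92 = 20.
P2: D(K, 112) = 176; 176 ⊕ 136 = 56.

P1 = 20, P2 = 56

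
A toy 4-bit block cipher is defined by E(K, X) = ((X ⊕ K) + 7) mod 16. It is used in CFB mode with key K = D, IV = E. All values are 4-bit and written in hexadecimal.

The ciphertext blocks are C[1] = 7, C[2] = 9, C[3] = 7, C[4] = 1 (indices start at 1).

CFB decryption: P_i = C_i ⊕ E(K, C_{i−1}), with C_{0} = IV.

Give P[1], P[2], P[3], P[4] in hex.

P[1]: E(K, E) = A; 7 ⊕ A = D.
P[2]: E(K, 7) = 1; 9 ⊕ 1 = 8.
P[3]: E(K, 9) = B; 7 ⊕ B = C.
P[4]: E(K, 7) = 1; 1 ⊕ 1 = 0.

P[1] = D, P[2] = 8, P[3] = C, P[4] = 0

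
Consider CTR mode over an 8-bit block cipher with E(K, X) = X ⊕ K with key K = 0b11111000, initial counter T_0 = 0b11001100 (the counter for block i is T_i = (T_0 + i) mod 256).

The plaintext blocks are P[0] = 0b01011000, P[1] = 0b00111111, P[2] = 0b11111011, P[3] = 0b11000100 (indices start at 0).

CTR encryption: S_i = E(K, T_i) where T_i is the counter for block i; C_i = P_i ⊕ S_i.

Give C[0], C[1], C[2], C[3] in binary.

C[0]: T = 0b11001100, S = E(K, T) = 0b00110100; 0b01011000 ⊕ 0b00110100 = 0b01101100.
C[1]: T = 0b11001101, S = E(K, T) = 0b00110101; 0b00111111 ⊕ 0b00110101 = 0b00001010.
C[2]: T = 0b11001110, S = E(K, T) = 0b00110110; 0b11111011 ⊕ 0b00110110 = 0b11001101.
C[3]: T = 0b11001111, S = E(K, T) = 0b00110111; 0b11000100 ⊕ 0b00110111 = 0b11110011.

C[0] = 0b01101100, C[1] = 0b00001010, C[2] = 0b11001101, C[3] = 0b11110011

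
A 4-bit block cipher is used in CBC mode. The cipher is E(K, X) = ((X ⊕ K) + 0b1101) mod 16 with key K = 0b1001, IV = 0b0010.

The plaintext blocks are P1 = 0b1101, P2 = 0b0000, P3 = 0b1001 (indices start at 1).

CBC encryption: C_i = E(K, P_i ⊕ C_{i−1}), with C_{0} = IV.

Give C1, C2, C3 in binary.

C1 = 0b0011, C2 = 0b0111, C3 = 0b0100

C1: P1 ⊕ 0b0010 = 0b1111; E(K, 0b1111) = 0b0011.
C2: P2 ⊕ 0b0011 = 0b0011; E(K, 0b0011) = 0b0111.
C3: P3 ⊕ 0b0111 = 0b1110; E(K, 0b1110) = 0b0100.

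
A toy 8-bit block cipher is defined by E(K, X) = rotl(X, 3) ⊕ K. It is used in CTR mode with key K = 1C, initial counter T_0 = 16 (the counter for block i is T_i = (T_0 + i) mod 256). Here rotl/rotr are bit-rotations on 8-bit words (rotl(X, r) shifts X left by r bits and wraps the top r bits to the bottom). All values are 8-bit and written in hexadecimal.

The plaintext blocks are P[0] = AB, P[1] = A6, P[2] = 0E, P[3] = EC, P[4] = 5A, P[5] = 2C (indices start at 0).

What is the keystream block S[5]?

CTR encryption: S_i = E(K, T_i) where T_i is the counter for block i; C_i = P_i ⊕ S_i.
C[0]: T = 16, S = E(K, T) = AC; AB ⊕ AC = 07.
C[1]: T = 17, S = E(K, T) = A4; A6 ⊕ A4 = 02.
C[2]: T = 18, S = E(K, T) = DC; 0E ⊕ DC = D2.
C[3]: T = 19, S = E(K, T) = D4; EC ⊕ D4 = 38.
C[4]: T = 1A, S = E(K, T) = CC; 5A ⊕ CC = 96.
C[5]: T = 1B, S = E(K, T) = C4; 2C ⊕ C4 = E8.
So S[5] = C4.

C4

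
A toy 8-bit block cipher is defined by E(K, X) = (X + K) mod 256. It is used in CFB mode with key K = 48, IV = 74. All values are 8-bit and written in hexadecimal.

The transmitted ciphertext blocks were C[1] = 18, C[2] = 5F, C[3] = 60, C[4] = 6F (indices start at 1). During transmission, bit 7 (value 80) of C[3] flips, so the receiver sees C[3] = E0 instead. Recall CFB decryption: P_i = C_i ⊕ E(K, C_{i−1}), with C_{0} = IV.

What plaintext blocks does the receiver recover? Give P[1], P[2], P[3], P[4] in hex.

P[1] = A4, P[2] = 3F, P[3] = 47, P[4] = 47

Only C[3] changed, to E0. In CFB, a change in C_i flips the same bit in P_i and garbles P_{i+1}. Decrypting the received ciphertext:
P[1]: E(K, 74) = BC; 18 ⊕ BC = A4.
P[2]: E(K, 18) = 60; 5F ⊕ 60 = 3F.
P[3]: E(K, 5F) = A7; E0 ⊕ A7 = 47.
P[4]: E(K, E0) = 28; 6F ⊕ 28 = 47.
Blocks that differ from the original plaintext: P[3], P[4].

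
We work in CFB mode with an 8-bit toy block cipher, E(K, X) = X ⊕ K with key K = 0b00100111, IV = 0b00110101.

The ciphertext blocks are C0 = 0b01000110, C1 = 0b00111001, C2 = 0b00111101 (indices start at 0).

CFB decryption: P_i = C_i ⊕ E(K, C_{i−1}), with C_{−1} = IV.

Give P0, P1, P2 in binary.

P0 = 0b01010100, P1 = 0b01011000, P2 = 0b00100011

P0: E(K, 0b00110101) = 0b00010010; 0b01000110 ⊕ 0b00010010 = 0b01010100.
P1: E(K, 0b01000110) = 0b01100001; 0b00111001 ⊕ 0b01100001 = 0b01011000.
P2: E(K, 0b00111001) = 0b00011110; 0b00111101 ⊕ 0b00011110 = 0b00100011.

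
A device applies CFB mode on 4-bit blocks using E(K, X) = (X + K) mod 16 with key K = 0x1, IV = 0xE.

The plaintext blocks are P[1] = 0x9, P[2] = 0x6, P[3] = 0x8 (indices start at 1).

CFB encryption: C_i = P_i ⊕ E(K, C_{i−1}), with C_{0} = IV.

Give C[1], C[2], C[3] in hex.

C[1]: E(K, 0xE) = 0xF; 0x9 ⊕ 0xF = 0x6.
C[2]: E(K, 0x6) = 0x7; 0x6 ⊕ 0x7 = 0x1.
C[3]: E(K, 0x1) = 0x2; 0x8 ⊕ 0x2 = 0xA.

C[1] = 0x6, C[2] = 0x1, C[3] = 0xA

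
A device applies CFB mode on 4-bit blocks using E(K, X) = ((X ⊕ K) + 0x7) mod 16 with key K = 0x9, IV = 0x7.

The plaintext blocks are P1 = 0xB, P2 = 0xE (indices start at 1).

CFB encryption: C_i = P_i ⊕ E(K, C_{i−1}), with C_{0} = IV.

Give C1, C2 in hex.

C1: E(K, 0x7) = 0x5; 0xB ⊕ 0x5 = 0xE.
C2: E(K, 0xE) = 0xE; 0xE ⊕ 0xE = 0x0.

C1 = 0xE, C2 = 0x0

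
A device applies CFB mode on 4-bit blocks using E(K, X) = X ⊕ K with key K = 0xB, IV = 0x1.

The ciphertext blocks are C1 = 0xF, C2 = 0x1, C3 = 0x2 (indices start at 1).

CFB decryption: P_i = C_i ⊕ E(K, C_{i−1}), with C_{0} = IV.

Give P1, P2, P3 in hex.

P1 = 0x5, P2 = 0x5, P3 = 0x8

P1: E(K, 0x1) = 0xA; 0xF ⊕ 0xA = 0x5.
P2: E(K, 0xF) = 0x4; 0x1 ⊕ 0x4 = 0x5.
P3: E(K, 0x1) = 0xA; 0x2 ⊕ 0xA = 0x8.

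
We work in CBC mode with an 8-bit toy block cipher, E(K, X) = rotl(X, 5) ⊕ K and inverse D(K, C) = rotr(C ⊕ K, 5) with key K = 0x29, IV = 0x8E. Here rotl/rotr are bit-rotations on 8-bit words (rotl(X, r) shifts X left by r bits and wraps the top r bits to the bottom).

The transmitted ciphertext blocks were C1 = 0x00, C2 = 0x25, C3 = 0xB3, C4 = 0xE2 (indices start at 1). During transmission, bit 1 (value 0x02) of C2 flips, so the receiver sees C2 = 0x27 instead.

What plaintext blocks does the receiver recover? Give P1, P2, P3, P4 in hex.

CBC decryption: P_i = D(K, C_i) ⊕ C_{i−1}, with C_{0} = IV.
Only C2 changed, to 0x27. In CBC, a change in C_i garbles P_i and flips the same bit in P_{i+1}. Decrypting the received ciphertext:
P1: D(K, 0x00) = 0x49; 0x49 ⊕ 0x8E = 0xC7.
P2: D(K, 0x27) = 0x70; 0x70 ⊕ 0x00 = 0x70.
P3: D(K, 0xB3) = 0xD4; 0xD4 ⊕ 0x27 = 0xF3.
P4: D(K, 0xE2) = 0x5E; 0x5E ⊕ 0xB3 = 0xED.
Blocks that differ from the original plaintext: P2, P3.

P1 = 0xC7, P2 = 0x70, P3 = 0xF3, P4 = 0xED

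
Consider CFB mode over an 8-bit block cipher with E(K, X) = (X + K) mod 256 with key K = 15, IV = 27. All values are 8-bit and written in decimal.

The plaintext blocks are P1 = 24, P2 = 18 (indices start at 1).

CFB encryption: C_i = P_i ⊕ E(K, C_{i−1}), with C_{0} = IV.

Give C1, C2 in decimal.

C1: E(K, 27) = 42; 24 ⊕ 42 = 50.
C2: E(K, 50) = 65; 18 ⊕ 65 = 83.

C1 = 50, C2 = 83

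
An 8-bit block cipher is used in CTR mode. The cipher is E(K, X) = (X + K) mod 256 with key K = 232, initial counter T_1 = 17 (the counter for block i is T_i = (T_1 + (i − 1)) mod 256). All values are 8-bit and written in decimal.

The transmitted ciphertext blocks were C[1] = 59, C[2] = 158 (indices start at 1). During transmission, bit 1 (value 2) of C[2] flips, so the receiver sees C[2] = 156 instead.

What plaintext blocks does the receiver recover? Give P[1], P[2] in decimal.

P[1] = 194, P[2] = 102

CTR decryption: S_i = E(K, T_i) where T_i is the counter for block i; P_i = C_i ⊕ S_i.
Only C[2] changed, to 156. In CTR, a change in C_i flips the same bit in P_i only; the keystream is unaffected. Decrypting the received ciphertext:
P[1]: T = 17, S = E(K, T) = 249; 59 ⊕ 249 = 194.
P[2]: T = 18, S = E(K, T) = 250; 156 ⊕ 250 = 102.
Blocks that differ from the original plaintext: P[2].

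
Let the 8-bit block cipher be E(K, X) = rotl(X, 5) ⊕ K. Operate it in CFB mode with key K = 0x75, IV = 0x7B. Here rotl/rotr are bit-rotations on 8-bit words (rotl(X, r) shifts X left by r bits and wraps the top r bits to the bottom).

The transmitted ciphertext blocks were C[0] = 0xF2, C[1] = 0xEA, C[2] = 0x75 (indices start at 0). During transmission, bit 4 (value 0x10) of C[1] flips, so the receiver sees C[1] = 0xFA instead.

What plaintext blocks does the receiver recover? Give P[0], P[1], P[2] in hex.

P[0] = 0xE8, P[1] = 0xD1, P[2] = 0x5F

CFB decryption: P_i = C_i ⊕ E(K, C_{i−1}), with C_{−1} = IV.
Only C[1] changed, to 0xFA. In CFB, a change in C_i flips the same bit in P_i and garbles P_{i+1}. Decrypting the received ciphertext:
P[0]: E(K, 0x7B) = 0x1A; 0xF2 ⊕ 0x1A = 0xE8.
P[1]: E(K, 0xF2) = 0x2B; 0xFA ⊕ 0x2B = 0xD1.
P[2]: E(K, 0xFA) = 0x2A; 0x75 ⊕ 0x2A = 0x5F.
Blocks that differ from the original plaintext: P[1], P[2].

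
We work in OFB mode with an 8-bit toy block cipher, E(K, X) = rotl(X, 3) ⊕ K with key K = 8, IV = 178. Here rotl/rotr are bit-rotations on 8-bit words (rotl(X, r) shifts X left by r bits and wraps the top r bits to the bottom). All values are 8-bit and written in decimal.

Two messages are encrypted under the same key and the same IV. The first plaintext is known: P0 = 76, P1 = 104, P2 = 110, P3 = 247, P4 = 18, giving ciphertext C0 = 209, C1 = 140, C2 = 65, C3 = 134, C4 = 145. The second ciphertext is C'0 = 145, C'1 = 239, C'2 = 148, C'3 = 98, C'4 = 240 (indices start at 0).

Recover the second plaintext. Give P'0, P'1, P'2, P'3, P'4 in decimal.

P'0 = 12, P'1 = 11, P'2 = 187, P'3 = 19, P'4 = 115

In OFB with a reused IV, both messages share the same keystream S_i, so C_i ⊕ C'_i = P_i ⊕ P'_i and thus P'_i = P_i ⊕ C_i ⊕ C'_i.
P'0: 76 ⊕ 209 ⊕ 145 = 12.
P'1: 104 ⊕ 140 ⊕ 239 = 11.
P'2: 110 ⊕ 65 ⊕ 148 = 187.
P'3: 247 ⊕ 134 ⊕ 98 = 19.
P'4: 18 ⊕ 145 ⊕ 240 = 115.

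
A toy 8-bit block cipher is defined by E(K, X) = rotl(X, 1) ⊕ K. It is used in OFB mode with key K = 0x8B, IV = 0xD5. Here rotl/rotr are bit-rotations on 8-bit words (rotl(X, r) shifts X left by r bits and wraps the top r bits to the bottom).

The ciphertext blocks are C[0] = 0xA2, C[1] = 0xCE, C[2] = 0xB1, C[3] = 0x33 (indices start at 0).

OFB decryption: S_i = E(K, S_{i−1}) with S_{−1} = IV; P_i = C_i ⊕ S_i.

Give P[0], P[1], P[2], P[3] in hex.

P[0] = 0x82, P[1] = 0x05, P[2] = 0xAD, P[3] = 0x80

P[0]: S = E(K, 0xD5) = 0x20; 0xA2 ⊕ 0x20 = 0x82.
P[1]: S = E(K, 0x20) = 0xCB; 0xCE ⊕ 0xCB = 0x05.
P[2]: S = E(K, 0xCB) = 0x1C; 0xB1 ⊕ 0x1C = 0xAD.
P[3]: S = E(K, 0x1C) = 0xB3; 0x33 ⊕ 0xB3 = 0x80.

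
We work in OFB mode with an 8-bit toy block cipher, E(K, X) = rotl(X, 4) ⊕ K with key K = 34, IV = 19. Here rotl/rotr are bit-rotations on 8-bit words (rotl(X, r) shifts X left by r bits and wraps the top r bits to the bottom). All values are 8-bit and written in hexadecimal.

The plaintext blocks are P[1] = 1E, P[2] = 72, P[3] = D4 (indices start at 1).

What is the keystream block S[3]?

D2

OFB encryption: S_i = E(K, S_{i−1}) with S_{0} = IV; C_i = P_i ⊕ S_i.
C[1]: S = E(K, 19) = A5; 1E ⊕ A5 = BB.
C[2]: S = E(K, A5) = 6E; 72 ⊕ 6E = 1C.
C[3]: S = E(K, 6E) = D2; D4 ⊕ D2 = 06.
So S[3] = D2.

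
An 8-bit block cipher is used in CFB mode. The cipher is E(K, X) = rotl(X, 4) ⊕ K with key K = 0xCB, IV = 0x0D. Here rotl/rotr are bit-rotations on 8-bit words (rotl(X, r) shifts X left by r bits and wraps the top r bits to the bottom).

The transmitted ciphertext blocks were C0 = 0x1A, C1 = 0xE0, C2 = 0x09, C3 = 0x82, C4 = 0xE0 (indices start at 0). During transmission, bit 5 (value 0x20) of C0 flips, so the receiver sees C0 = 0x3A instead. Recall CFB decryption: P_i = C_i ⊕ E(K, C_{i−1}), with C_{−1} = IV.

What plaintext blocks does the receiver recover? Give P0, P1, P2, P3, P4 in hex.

Only C0 changed, to 0x3A. In CFB, a change in C_i flips the same bit in P_i and garbles P_{i+1}. Decrypting the received ciphertext:
P0: E(K, 0x0D) = 0x1B; 0x3A ⊕ 0x1B = 0x21.
P1: E(K, 0x3A) = 0x68; 0xE0 ⊕ 0x68 = 0x88.
P2: E(K, 0xE0) = 0xC5; 0x09 ⊕ 0xC5 = 0xCC.
P3: E(K, 0x09) = 0x5B; 0x82 ⊕ 0x5B = 0xD9.
P4: E(K, 0x82) = 0xE3; 0xE0 ⊕ 0xE3 = 0x03.
Blocks that differ from the original plaintext: P0, P1.

P0 = 0x21, P1 = 0x88, P2 = 0xCC, P3 = 0xD9, P4 = 0x03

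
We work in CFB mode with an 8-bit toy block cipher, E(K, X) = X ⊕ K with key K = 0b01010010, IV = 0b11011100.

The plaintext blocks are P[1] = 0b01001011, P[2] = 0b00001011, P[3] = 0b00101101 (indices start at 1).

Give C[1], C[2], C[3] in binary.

C[1] = 0b11000101, C[2] = 0b10011100, C[3] = 0b11100011

CFB encryption: C_i = P_i ⊕ E(K, C_{i−1}), with C_{0} = IV.
C[1]: E(K, 0b11011100) = 0b10001110; 0b01001011 ⊕ 0b10001110 = 0b11000101.
C[2]: E(K, 0b11000101) = 0b10010111; 0b00001011 ⊕ 0b10010111 = 0b10011100.
C[3]: E(K, 0b10011100) = 0b11001110; 0b00101101 ⊕ 0b11001110 = 0b11100011.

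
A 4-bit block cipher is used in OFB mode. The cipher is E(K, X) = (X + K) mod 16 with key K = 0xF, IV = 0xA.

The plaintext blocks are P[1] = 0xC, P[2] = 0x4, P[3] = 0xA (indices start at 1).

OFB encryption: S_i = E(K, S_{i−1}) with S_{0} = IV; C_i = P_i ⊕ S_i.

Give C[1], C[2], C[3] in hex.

C[1]: S = E(K, 0xA) = 0x9; 0xC ⊕ 0x9 = 0x5.
C[2]: S = E(K, 0x9) = 0x8; 0x4 ⊕ 0x8 = 0xC.
C[3]: S = E(K, 0x8) = 0x7; 0xA ⊕ 0x7 = 0xD.

C[1] = 0x5, C[2] = 0xC, C[3] = 0xD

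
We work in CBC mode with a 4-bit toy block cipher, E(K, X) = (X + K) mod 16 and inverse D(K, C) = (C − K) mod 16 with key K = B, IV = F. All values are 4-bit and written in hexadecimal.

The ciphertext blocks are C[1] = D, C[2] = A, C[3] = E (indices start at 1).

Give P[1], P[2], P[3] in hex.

CBC decryption: P_i = D(K, C_i) ⊕ C_{i−1}, with C_{0} = IV.
P[1]: D(K, D) = 2; 2 ⊕ F = D.
P[2]: D(K, A) = F; F ⊕ D = 2.
P[3]: D(K, E) = 3; 3 ⊕ A = 9.

P[1] = D, P[2] = 2, P[3] = 9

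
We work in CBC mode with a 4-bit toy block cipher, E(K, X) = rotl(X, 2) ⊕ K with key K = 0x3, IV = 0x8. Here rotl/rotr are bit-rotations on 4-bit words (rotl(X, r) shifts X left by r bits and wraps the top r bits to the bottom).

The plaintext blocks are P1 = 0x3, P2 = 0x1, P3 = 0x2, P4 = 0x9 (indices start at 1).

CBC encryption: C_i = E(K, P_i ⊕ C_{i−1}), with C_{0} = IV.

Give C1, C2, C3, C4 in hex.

C1: P1 ⊕ 0x8 = 0xB; E(K, 0xB) = 0xD.
C2: P2 ⊕ 0xD = 0xC; E(K, 0xC) = 0x0.
C3: P3 ⊕ 0x0 = 0x2; E(K, 0x2) = 0xB.
C4: P4 ⊕ 0xB = 0x2; E(K, 0x2) = 0xB.

C1 = 0xD, C2 = 0x0, C3 = 0xB, C4 = 0xB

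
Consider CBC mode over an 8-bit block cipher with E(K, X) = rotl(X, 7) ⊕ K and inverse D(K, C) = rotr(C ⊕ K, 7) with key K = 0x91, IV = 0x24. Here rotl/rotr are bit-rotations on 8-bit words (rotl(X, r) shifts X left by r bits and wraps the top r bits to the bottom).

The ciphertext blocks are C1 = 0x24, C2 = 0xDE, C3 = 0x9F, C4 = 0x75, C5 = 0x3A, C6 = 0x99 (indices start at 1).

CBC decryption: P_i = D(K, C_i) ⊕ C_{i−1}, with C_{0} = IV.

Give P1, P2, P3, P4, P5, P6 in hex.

P1 = 0x4F, P2 = 0xBA, P3 = 0xC2, P4 = 0x56, P5 = 0x22, P6 = 0x2A

P1: D(K, 0x24) = 0x6B; 0x6B ⊕ 0x24 = 0x4F.
P2: D(K, 0xDE) = 0x9E; 0x9E ⊕ 0x24 = 0xBA.
P3: D(K, 0x9F) = 0x1C; 0x1C ⊕ 0xDE = 0xC2.
P4: D(K, 0x75) = 0xC9; 0xC9 ⊕ 0x9F = 0x56.
P5: D(K, 0x3A) = 0x57; 0x57 ⊕ 0x75 = 0x22.
P6: D(K, 0x99) = 0x10; 0x10 ⊕ 0x3A = 0x2A.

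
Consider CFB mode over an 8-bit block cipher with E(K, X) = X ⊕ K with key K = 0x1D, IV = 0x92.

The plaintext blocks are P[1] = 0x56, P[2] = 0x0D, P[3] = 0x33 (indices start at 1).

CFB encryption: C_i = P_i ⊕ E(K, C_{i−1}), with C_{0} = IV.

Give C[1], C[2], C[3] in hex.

C[1] = 0xD9, C[2] = 0xC9, C[3] = 0xE7

C[1]: E(K, 0x92) = 0x8F; 0x56 ⊕ 0x8F = 0xD9.
C[2]: E(K, 0xD9) = 0xC4; 0x0D ⊕ 0xC4 = 0xC9.
C[3]: E(K, 0xC9) = 0xD4; 0x33 ⊕ 0xD4 = 0xE7.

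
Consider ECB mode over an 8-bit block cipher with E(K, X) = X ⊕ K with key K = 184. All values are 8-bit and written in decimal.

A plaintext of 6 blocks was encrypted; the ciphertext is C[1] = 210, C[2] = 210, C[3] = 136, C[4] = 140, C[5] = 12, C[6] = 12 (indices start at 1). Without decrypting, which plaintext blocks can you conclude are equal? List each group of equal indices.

P[1] = P[2]; P[5] = P[6]

ECB encrypts each block independently with the same key, so equal ciphertext blocks imply equal plaintext blocks.
C[1] = C[2] = 210, so P[1] = P[2].
C[5] = C[6] = 12, so P[5] = P[6].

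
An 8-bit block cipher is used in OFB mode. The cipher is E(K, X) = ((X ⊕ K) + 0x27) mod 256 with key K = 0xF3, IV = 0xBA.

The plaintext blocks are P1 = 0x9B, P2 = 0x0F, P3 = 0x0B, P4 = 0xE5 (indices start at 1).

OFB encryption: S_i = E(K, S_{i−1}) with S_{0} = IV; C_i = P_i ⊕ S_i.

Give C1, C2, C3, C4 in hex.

C1: S = E(K, 0xBA) = 0x70; 0x9B ⊕ 0x70 = 0xEB.
C2: S = E(K, 0x70) = 0xAA; 0x0F ⊕ 0xAA = 0xA5.
C3: S = E(K, 0xAA) = 0x80; 0x0B ⊕ 0x80 = 0x8B.
C4: S = E(K, 0x80) = 0x9A; 0xE5 ⊕ 0x9A = 0x7F.

C1 = 0xEB, C2 = 0xA5, C3 = 0x8B, C4 = 0x7F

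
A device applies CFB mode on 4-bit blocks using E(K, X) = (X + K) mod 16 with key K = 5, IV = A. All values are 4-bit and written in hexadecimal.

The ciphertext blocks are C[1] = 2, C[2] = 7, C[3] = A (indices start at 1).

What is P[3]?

CFB decryption: P_i = C_i ⊕ E(K, C_{i−1}), with C_{0} = IV.
P[3]: E(K, 7) = C; A ⊕ C = 6.

P[3] = 6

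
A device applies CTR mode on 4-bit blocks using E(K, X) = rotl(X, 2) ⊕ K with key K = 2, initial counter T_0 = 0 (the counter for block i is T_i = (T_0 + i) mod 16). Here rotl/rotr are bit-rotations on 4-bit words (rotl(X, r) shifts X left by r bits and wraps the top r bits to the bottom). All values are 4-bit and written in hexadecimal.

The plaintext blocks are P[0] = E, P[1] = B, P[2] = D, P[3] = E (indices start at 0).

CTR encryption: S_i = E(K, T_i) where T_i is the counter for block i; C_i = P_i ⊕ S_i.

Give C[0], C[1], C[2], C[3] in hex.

C[0] = C, C[1] = D, C[2] = 7, C[3] = 0

C[0]: T = 0, S = E(K, T) = 2; E ⊕ 2 = C.
C[1]: T = 1, S = E(K, T) = 6; B ⊕ 6 = D.
C[2]: T = 2, S = E(K, T) = A; D ⊕ A = 7.
C[3]: T = 3, S = E(K, T) = E; E ⊕ E = 0.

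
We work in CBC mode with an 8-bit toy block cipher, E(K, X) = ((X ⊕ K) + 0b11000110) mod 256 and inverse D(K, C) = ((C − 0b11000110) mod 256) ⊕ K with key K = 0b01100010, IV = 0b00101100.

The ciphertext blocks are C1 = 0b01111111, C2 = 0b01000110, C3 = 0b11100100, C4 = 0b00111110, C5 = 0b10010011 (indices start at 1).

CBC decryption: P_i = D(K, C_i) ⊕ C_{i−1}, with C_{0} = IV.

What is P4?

P4 = 0b11111110

P4: D(K, 0b00111110) = 0b00011010; 0b00011010 ⊕ 0b11100100 = 0b11111110.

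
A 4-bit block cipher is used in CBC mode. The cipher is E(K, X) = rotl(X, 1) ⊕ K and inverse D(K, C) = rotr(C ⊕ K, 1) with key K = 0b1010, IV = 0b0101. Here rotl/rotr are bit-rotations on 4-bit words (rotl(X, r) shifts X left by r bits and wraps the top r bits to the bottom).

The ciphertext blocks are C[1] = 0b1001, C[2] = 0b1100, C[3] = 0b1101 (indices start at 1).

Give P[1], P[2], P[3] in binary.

CBC decryption: P_i = D(K, C_i) ⊕ C_{i−1}, with C_{0} = IV.
P[1]: D(K, 0b1001) = 0b1001; 0b1001 ⊕ 0b0101 = 0b1100.
P[2]: D(K, 0b1100) = 0b0011; 0b0011 ⊕ 0b1001 = 0b1010.
P[3]: D(K, 0b1101) = 0b1011; 0b1011 ⊕ 0b1100 = 0b0111.

P[1] = 0b1100, P[2] = 0b1010, P[3] = 0b0111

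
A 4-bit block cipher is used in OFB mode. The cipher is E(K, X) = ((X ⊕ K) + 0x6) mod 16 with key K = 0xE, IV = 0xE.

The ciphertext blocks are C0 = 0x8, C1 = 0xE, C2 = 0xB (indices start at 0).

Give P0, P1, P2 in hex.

P0 = 0xE, P1 = 0x0, P2 = 0xD

OFB decryption: S_i = E(K, S_{i−1}) with S_{−1} = IV; P_i = C_i ⊕ S_i.
P0: S = E(K, 0xE) = 0x6; 0x8 ⊕ 0x6 = 0xE.
P1: S = E(K, 0x6) = 0xE; 0xE ⊕ 0xE = 0x0.
P2: S = E(K, 0xE) = 0x6; 0xB ⊕ 0x6 = 0xD.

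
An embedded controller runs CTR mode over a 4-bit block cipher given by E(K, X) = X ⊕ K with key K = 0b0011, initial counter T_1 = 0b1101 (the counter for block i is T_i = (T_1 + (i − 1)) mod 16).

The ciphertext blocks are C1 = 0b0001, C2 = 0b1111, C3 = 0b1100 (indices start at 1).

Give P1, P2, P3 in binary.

P1 = 0b1111, P2 = 0b0010, P3 = 0b0000

CTR decryption: S_i = E(K, T_i) where T_i is the counter for block i; P_i = C_i ⊕ S_i.
P1: T = 0b1101, S = E(K, T) = 0b1110; 0b0001 ⊕ 0b1110 = 0b1111.
P2: T = 0b1110, S = E(K, T) = 0b1101; 0b1111 ⊕ 0b1101 = 0b0010.
P3: T = 0b1111, S = E(K, T) = 0b1100; 0b1100 ⊕ 0b1100 = 0b0000.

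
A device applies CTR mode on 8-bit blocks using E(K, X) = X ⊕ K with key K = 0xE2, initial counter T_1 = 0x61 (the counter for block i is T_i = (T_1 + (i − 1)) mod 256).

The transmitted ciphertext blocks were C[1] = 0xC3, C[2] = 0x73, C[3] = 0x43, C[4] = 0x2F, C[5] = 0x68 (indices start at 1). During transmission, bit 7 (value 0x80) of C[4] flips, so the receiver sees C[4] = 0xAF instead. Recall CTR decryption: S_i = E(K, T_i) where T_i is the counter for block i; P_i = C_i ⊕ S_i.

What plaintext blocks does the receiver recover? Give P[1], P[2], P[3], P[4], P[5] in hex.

P[1] = 0x40, P[2] = 0xF3, P[3] = 0xC2, P[4] = 0x29, P[5] = 0xEF

Only C[4] changed, to 0xAF. In CTR, a change in C_i flips the same bit in P_i only; the keystream is unaffected. Decrypting the received ciphertext:
P[1]: T = 0x61, S = E(K, T) = 0x83; 0xC3 ⊕ 0x83 = 0x40.
P[2]: T = 0x62, S = E(K, T) = 0x80; 0x73 ⊕ 0x80 = 0xF3.
P[3]: T = 0x63, S = E(K, T) = 0x81; 0x43 ⊕ 0x81 = 0xC2.
P[4]: T = 0x64, S = E(K, T) = 0x86; 0xAF ⊕ 0x86 = 0x29.
P[5]: T = 0x65, S = E(K, T) = 0x87; 0x68 ⊕ 0x87 = 0xEF.
Blocks that differ from the original plaintext: P[4].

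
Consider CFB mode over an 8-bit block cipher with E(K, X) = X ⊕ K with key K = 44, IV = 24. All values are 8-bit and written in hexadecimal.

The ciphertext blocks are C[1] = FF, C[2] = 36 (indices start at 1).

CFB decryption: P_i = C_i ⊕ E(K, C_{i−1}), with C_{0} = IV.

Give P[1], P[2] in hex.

P[1]: E(K, 24) = 60; FF ⊕ 60 = 9F.
P[2]: E(K, FF) = BB; 36 ⊕ BB = 8D.

P[1] = 9F, P[2] = 8D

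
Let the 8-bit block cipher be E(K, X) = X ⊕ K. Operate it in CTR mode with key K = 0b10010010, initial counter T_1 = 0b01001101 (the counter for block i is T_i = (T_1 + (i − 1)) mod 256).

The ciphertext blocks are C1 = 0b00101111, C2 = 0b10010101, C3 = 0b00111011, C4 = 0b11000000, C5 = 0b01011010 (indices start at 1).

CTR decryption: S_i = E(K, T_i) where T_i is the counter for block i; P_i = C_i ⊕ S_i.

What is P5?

P5 = 0b10011001

P5: T = 0b01010001, S = E(K, T) = 0b11000011; 0b01011010 ⊕ 0b11000011 = 0b10011001.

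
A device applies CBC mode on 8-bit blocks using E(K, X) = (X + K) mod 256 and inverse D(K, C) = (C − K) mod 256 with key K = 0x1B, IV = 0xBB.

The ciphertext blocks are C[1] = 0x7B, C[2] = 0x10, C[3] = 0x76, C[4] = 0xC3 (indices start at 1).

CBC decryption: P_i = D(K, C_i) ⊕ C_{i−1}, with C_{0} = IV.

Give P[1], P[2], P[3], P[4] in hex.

P[1] = 0xDB, P[2] = 0x8E, P[3] = 0x4B, P[4] = 0xDE

P[1]: D(K, 0x7B) = 0x60; 0x60 ⊕ 0xBB = 0xDB.
P[2]: D(K, 0x10) = 0xF5; 0xF5 ⊕ 0x7B = 0x8E.
P[3]: D(K, 0x76) = 0x5B; 0x5B ⊕ 0x10 = 0x4B.
P[4]: D(K, 0xC3) = 0xA8; 0xA8 ⊕ 0x76 = 0xDE.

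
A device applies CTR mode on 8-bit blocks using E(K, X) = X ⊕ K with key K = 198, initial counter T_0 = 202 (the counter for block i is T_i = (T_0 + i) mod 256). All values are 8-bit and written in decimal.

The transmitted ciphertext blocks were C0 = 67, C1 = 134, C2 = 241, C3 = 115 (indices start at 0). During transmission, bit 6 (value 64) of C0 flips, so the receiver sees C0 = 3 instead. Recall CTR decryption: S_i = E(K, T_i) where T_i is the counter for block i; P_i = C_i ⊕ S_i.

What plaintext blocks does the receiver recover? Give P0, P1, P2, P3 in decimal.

Only C0 changed, to 3. In CTR, a change in C_i flips the same bit in P_i only; the keystream is unaffected. Decrypting the received ciphertext:
P0: T = 202, S = E(K, T) = 12; 3 ⊕ 12 = 15.
P1: T = 203, S = E(K, T) = 13; 134 ⊕ 13 = 139.
P2: T = 204, S = E(K, T) = 10; 241 ⊕ 10 = 251.
P3: T = 205, S = E(K, T) = 11; 115 ⊕ 11 = 120.
Blocks that differ from the original plaintext: P0.

P0 = 15, P1 = 139, P2 = 251, P3 = 120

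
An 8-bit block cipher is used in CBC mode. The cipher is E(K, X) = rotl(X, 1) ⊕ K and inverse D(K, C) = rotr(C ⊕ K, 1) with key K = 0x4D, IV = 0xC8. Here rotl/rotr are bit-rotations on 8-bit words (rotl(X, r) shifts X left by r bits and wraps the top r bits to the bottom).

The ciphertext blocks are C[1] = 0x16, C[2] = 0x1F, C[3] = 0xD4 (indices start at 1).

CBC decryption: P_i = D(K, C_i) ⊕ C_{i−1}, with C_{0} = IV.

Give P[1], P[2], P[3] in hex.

P[1] = 0x65, P[2] = 0x3F, P[3] = 0xD3

P[1]: D(K, 0x16) = 0xAD; 0xAD ⊕ 0xC8 = 0x65.
P[2]: D(K, 0x1F) = 0x29; 0x29 ⊕ 0x16 = 0x3F.
P[3]: D(K, 0xD4) = 0xCC; 0xCC ⊕ 0x1F = 0xD3.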